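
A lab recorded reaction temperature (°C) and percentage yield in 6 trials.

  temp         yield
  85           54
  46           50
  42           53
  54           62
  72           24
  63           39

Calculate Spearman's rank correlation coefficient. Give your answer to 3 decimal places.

-0.143

Rank temp: 6, 2, 1, 3, 5, 4
Rank yield: 5, 3, 4, 6, 1, 2
d = rank(temp) − rank(yield): 1, -1, -3, -3, 4, 2; Σd² = 40
ρ = 1 − 6Σd² / [n(n²−1)] = 1 − 6×40 / (6×35) = 1 − 240/210 ≈ -0.143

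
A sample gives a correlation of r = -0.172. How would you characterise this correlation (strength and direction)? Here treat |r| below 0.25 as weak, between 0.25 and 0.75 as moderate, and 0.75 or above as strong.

r = -0.172 < 0 so the relationship is negative.
|r| = 0.172, which falls in the weak range.

weak negative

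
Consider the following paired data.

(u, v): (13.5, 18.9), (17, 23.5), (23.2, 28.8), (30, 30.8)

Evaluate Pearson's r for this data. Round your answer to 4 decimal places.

0.9615

n = 4, Σu = 83.7, Σv = 102, Σu² = 1909.49, Σv² = 2687.54, Σuv = 2246.81
nΣuv − ΣuΣv = 8987.24 − 8537.4 = 449.84
nΣu² − (Σu)² = 7637.96 − 7005.69 = 632.27; nΣv² − (Σv)² = 10750.16 − 10404 = 346.16
r = 449.84 / √(632.27 × 346.16) = 449.84 / 467.8318 ≈ 0.9615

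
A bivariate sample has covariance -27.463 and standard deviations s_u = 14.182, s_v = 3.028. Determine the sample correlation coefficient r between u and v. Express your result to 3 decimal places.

-0.640

r = Cov(u,v) / (s_u · s_v) = -27.463 / (14.182 × 3.028)
  = -27.463 / 42.9431 ≈ -0.640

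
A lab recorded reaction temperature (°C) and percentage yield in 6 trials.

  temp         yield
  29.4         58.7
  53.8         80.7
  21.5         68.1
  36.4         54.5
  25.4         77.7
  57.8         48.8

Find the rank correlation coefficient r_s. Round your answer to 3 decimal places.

-0.371

Rank temp: 3, 5, 1, 4, 2, 6
Rank yield: 3, 6, 4, 2, 5, 1
d = rank(temp) − rank(yield): 0, -1, -3, 2, -3, 5; Σd² = 48
ρ = 1 − 6Σd² / [n(n²−1)] = 1 − 6×48 / (6×35) = 1 − 288/210 ≈ -0.371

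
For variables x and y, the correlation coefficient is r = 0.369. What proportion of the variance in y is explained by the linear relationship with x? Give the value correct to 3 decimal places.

r² = (0.369)² = 0.136

0.136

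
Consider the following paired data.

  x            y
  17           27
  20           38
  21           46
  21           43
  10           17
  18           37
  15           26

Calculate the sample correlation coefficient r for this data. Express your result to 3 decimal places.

0.955

n = 7, Σx = 122, Σy = 234, Σx² = 2220, Σy² = 8472, Σxy = 4314
nΣxy − ΣxΣy = 30198 − 28548 = 1650
nΣx² − (Σx)² = 15540 − 14884 = 656; nΣy² − (Σy)² = 59304 − 54756 = 4548
r = 1650 / √(656 × 4548) = 1650 / 1727.2776 ≈ 0.955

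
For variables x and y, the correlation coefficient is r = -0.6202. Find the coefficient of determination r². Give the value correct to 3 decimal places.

r² = (-0.6202)² = 0.385

0.385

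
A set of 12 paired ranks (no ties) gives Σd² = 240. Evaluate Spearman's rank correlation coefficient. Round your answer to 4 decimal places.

0.1608

ρ = 1 − 6Σd² / [n(n²−1)] = 1 − 6×240 / (12×143)
  = 1 − 1440/1716 = 1 − 0.83916 ≈ 0.1608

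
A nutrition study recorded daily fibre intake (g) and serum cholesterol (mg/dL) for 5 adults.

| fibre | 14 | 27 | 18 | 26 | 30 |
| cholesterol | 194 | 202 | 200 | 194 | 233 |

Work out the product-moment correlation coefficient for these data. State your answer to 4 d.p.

n = 5, Σx = 115, Σy = 1023, Σx² = 2825, Σy² = 210365, Σxy = 23804
nΣxy − ΣxΣy = 119020 − 117645 = 1375
nΣx² − (Σx)² = 14125 − 13225 = 900; nΣy² − (Σy)² = 1051825 − 1046529 = 5296
r = 1375 / √(900 × 5296) = 1375 / 2183.2086 ≈ 0.6298

0.6298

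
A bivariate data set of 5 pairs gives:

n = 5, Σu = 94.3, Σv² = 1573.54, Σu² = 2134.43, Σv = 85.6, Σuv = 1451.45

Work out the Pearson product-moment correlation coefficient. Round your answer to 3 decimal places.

r = (nΣuv − ΣuΣv) / √[(nΣu² − (Σu)²)(nΣv² − (Σv)²)]
Numerator: 5×1451.45 − 94.3×85.6 = -814.83
Denominator: √[(10672.15 − 8892.49)(7867.7 − 7327.36)] = √[1779.66 × 540.34] = 980.6230
r = -814.83 / 980.6230 ≈ -0.831

-0.831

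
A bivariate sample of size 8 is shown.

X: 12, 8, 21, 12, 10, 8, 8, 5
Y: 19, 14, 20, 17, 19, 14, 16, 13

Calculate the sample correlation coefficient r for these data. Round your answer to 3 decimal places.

n = 8, ΣX = 84, ΣY = 132, ΣX² = 1046, ΣY² = 2228, ΣXY = 1459
nΣXY − ΣXΣY = 11672 − 11088 = 584
nΣX² − (ΣX)² = 8368 − 7056 = 1312; nΣY² − (ΣY)² = 17824 − 17424 = 400
r = 584 / √(1312 × 400) = 584 / 724.4308 ≈ 0.806

0.806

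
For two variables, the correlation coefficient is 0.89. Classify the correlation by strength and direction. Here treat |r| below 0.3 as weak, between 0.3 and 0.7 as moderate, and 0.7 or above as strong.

r = 0.89 > 0 so the relationship is positive.
|r| = 0.89, which falls in the strong range.

strong positive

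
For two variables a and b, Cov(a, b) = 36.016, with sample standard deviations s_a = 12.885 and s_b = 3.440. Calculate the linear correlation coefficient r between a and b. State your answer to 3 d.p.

0.813

r = Cov(a,b) / (s_a · s_b) = 36.016 / (12.885 × 3.440)
  = 36.016 / 44.3244 ≈ 0.813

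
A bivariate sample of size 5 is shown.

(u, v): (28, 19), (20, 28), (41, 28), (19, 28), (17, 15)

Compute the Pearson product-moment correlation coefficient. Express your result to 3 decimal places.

0.315

n = 5, Σu = 125, Σv = 118, Σu² = 3515, Σv² = 2938, Σuv = 3027
nΣuv − ΣuΣv = 15135 − 14750 = 385
nΣu² − (Σu)² = 17575 − 15625 = 1950; nΣv² − (Σv)² = 14690 − 13924 = 766
r = 385 / √(1950 × 766) = 385 / 1222.1702 ≈ 0.315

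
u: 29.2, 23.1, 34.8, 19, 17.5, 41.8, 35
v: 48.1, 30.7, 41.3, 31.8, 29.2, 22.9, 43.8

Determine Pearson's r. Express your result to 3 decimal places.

0.125

n = 7, Σu = 200.4, Σv = 247.8, Σu² = 6236.78, Σv² = 9268.52, Σuv = 7156.35
nΣuv − ΣuΣv = 50094.45 − 49659.12 = 435.33
nΣu² − (Σu)² = 43657.46 − 40160.16 = 3497.3; nΣv² − (Σv)² = 64879.64 − 61404.84 = 3474.8
r = 435.33 / √(3497.3 × 3474.8) = 435.33 / 3486.0318 ≈ 0.125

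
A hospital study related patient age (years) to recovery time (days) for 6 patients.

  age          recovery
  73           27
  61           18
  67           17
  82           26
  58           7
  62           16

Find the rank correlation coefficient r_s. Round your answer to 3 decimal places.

Rank age: 5, 2, 4, 6, 1, 3
Rank recovery: 6, 4, 3, 5, 1, 2
d = rank(age) − rank(recovery): -1, -2, 1, 1, 0, 1; Σd² = 8
ρ = 1 − 6Σd² / [n(n²−1)] = 1 − 6×8 / (6×35) = 1 − 48/210 ≈ 0.771

0.771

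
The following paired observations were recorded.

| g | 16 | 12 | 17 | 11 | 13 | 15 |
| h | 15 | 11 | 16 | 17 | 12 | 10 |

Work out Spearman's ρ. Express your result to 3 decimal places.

-0.029

Rank g: 5, 2, 6, 1, 3, 4
Rank h: 4, 2, 5, 6, 3, 1
d = rank(g) − rank(h): 1, 0, 1, -5, 0, 3; Σd² = 36
ρ = 1 − 6Σd² / [n(n²−1)] = 1 − 6×36 / (6×35) = 1 − 216/210 ≈ -0.029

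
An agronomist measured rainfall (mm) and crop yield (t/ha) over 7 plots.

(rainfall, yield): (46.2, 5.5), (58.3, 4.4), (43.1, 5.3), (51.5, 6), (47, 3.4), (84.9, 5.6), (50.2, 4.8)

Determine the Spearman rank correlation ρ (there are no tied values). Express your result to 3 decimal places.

0.214

Rank rainfall: 2, 6, 1, 5, 3, 7, 4
Rank yield: 5, 2, 4, 7, 1, 6, 3
d = rank(rainfall) − rank(yield): -3, 4, -3, -2, 2, 1, 1; Σd² = 44
ρ = 1 − 6Σd² / [n(n²−1)] = 1 − 6×44 / (7×48) = 1 − 264/336 ≈ 0.214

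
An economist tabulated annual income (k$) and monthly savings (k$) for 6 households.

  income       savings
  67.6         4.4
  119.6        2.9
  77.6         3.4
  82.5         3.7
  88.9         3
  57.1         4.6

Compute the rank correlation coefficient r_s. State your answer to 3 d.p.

-0.943

Rank income: 2, 6, 3, 4, 5, 1
Rank savings: 5, 1, 3, 4, 2, 6
d = rank(income) − rank(savings): -3, 5, 0, 0, 3, -5; Σd² = 68
ρ = 1 − 6Σd² / [n(n²−1)] = 1 − 6×68 / (6×35) = 1 − 408/210 ≈ -0.943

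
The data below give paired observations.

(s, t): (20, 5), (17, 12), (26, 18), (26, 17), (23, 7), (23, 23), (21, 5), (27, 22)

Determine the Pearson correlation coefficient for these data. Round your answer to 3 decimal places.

0.615

n = 8, Σs = 183, Σt = 109, Σs² = 4269, Σt² = 1869, Σst = 2603
nΣst − ΣsΣt = 20824 − 19947 = 877
nΣs² − (Σs)² = 34152 − 33489 = 663; nΣt² − (Σt)² = 14952 − 11881 = 3071
r = 877 / √(663 × 3071) = 877 / 1426.9103 ≈ 0.615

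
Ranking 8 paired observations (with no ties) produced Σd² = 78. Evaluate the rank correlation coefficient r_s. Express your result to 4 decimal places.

0.0714

ρ = 1 − 6Σd² / [n(n²−1)] = 1 − 6×78 / (8×63)
  = 1 − 468/504 = 1 − 0.92857 ≈ 0.0714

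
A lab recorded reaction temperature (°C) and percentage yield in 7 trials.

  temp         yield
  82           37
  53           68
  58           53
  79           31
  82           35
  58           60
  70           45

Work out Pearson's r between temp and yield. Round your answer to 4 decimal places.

-0.9567

n = 7, Σx = 482, Σy = 329, Σx² = 34126, Σy² = 16613, Σxy = 21661
nΣxy − ΣxΣy = 151627 − 158578 = -6951
nΣx² − (Σx)² = 238882 − 232324 = 6558; nΣy² − (Σy)² = 116291 − 108241 = 8050
r = -6951 / √(6558 × 8050) = -6951 / 7265.8035 ≈ -0.9567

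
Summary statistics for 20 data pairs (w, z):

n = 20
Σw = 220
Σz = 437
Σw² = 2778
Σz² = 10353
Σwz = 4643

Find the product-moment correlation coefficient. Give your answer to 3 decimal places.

-0.306

r = (nΣwz − ΣwΣz) / √[(nΣw² − (Σw)²)(nΣz² − (Σz)²)]
Numerator: 20×4643 − 220×437 = -3280
Denominator: √[(55560 − 48400)(207060 − 190969)] = √[7160 × 16091] = 10733.6648
r = -3280 / 10733.6648 ≈ -0.306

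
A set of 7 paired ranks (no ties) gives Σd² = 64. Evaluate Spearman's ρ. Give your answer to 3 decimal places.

-0.143

ρ = 1 − 6Σd² / [n(n²−1)] = 1 − 6×64 / (7×48)
  = 1 − 384/336 = 1 − 1.1429 ≈ -0.143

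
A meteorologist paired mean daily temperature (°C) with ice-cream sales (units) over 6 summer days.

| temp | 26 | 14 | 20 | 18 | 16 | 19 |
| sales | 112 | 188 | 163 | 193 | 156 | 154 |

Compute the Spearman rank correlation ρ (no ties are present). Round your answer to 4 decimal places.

-0.6000

Rank temp: 6, 1, 5, 3, 2, 4
Rank sales: 1, 5, 4, 6, 3, 2
d = rank(temp) − rank(sales): 5, -4, 1, -3, -1, 2; Σd² = 56
ρ = 1 − 6Σd² / [n(n²−1)] = 1 − 6×56 / (6×35) = 1 − 336/210 ≈ -0.6000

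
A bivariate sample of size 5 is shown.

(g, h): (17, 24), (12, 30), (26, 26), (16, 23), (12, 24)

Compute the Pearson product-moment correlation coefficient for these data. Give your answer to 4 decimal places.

-0.1282

n = 5, Σg = 83, Σh = 127, Σg² = 1509, Σh² = 3257, Σgh = 2100
nΣgh − ΣgΣh = 10500 − 10541 = -41
nΣg² − (Σg)² = 7545 − 6889 = 656; nΣh² − (Σh)² = 16285 − 16129 = 156
r = -41 / √(656 × 156) = -41 / 319.9000 ≈ -0.1282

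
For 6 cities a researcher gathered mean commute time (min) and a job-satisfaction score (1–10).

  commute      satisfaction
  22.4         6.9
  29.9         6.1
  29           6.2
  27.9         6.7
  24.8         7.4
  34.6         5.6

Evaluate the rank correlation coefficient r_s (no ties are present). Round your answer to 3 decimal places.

Rank commute: 1, 5, 4, 3, 2, 6
Rank satisfaction: 5, 2, 3, 4, 6, 1
d = rank(commute) − rank(satisfaction): -4, 3, 1, -1, -4, 5; Σd² = 68
ρ = 1 − 6Σd² / [n(n²−1)] = 1 − 6×68 / (6×35) = 1 − 408/210 ≈ -0.943

-0.943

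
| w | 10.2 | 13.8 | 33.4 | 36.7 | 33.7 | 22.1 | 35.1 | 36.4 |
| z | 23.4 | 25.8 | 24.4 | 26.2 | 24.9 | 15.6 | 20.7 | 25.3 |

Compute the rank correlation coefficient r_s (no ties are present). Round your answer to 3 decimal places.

0.405

Rank w: 1, 2, 4, 8, 5, 3, 6, 7
Rank z: 3, 7, 4, 8, 5, 1, 2, 6
d = rank(w) − rank(z): -2, -5, 0, 0, 0, 2, 4, 1; Σd² = 50
ρ = 1 − 6Σd² / [n(n²−1)] = 1 − 6×50 / (8×63) = 1 − 300/504 ≈ 0.405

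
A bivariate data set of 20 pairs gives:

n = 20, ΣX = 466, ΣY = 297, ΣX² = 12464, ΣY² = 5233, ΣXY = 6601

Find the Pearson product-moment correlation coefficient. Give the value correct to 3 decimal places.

r = (nΣXY − ΣXΣY) / √[(nΣX² − (ΣX)²)(nΣY² − (ΣY)²)]
Numerator: 20×6601 − 466×297 = -6382
Denominator: √[(249280 − 217156)(104660 − 88209)] = √[32124 × 16451] = 22988.5172
r = -6382 / 22988.5172 ≈ -0.278

-0.278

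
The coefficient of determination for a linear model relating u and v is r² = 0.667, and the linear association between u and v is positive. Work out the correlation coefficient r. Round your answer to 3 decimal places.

0.817

|r| = √0.667 = 0.817
The association is positive, so r = 0.817.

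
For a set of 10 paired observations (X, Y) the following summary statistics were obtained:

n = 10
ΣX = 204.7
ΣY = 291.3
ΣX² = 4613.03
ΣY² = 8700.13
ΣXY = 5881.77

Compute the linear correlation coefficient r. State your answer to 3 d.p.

-0.269

r = (nΣXY − ΣXΣY) / √[(nΣX² − (ΣX)²)(nΣY² − (ΣY)²)]
Numerator: 10×5881.77 − 204.7×291.3 = -811.41
Denominator: √[(46130.3 − 41902.09)(87001.3 − 84855.69)] = √[4228.21 × 2145.61] = 3011.9910
r = -811.41 / 3011.9910 ≈ -0.269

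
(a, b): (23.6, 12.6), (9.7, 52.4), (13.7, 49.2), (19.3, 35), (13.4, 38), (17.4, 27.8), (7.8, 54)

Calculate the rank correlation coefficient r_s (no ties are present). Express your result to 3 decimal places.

-0.929

Rank a: 7, 2, 4, 6, 3, 5, 1
Rank b: 1, 6, 5, 3, 4, 2, 7
d = rank(a) − rank(b): 6, -4, -1, 3, -1, 3, -6; Σd² = 108
ρ = 1 − 6Σd² / [n(n²−1)] = 1 − 6×108 / (7×48) = 1 − 648/336 ≈ -0.929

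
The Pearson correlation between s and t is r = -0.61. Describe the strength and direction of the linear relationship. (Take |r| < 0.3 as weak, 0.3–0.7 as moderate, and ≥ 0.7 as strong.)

moderate negative

r = -0.61 < 0 so the relationship is negative.
|r| = 0.61, which falls in the moderate range.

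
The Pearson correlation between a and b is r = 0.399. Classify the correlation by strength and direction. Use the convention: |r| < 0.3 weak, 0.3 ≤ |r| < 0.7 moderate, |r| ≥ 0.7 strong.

moderate positive

r = 0.399 > 0 so the relationship is positive.
|r| = 0.399, which falls in the moderate range.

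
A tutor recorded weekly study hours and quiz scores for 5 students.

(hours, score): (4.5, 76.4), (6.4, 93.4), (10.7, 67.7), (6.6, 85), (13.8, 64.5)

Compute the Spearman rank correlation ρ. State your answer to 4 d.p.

-0.7000

Rank hours: 1, 2, 4, 3, 5
Rank score: 3, 5, 2, 4, 1
d = rank(hours) − rank(score): -2, -3, 2, -1, 4; Σd² = 34
ρ = 1 − 6Σd² / [n(n²−1)] = 1 − 6×34 / (5×24) = 1 − 204/120 ≈ -0.7000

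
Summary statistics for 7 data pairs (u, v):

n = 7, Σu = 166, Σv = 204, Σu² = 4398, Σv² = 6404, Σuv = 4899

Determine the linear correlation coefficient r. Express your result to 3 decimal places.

r = (nΣuv − ΣuΣv) / √[(nΣu² − (Σu)²)(nΣv² − (Σv)²)]
Numerator: 7×4899 − 166×204 = 429
Denominator: √[(30786 − 27556)(44828 − 41616)] = √[3230 × 3212] = 3220.9874
r = 429 / 3220.9874 ≈ 0.133

0.133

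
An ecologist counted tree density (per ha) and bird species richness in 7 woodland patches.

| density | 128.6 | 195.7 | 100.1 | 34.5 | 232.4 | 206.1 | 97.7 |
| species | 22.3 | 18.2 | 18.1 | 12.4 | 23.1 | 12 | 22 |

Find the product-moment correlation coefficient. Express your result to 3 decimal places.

0.228

n = 7, Σx = 995.1, Σy = 128.1, Σx² = 172078.97, Σy² = 2471.51, Σxy = 18660.17
nΣxy − ΣxΣy = 130621.19 − 127472.31 = 3148.88
nΣx² − (Σx)² = 1204552.79 − 990224.01 = 214328.78; nΣy² − (Σy)² = 17300.57 − 16409.61 = 890.96
r = 3148.88 / √(214328.78 × 890.96) = 3148.88 / 13818.7688 ≈ 0.228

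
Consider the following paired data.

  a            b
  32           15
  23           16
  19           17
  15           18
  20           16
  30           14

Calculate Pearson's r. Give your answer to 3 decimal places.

-0.919

n = 6, Σa = 139, Σb = 96, Σa² = 3439, Σb² = 1546, Σab = 2181
nΣab − ΣaΣb = 13086 − 13344 = -258
nΣa² − (Σa)² = 20634 − 19321 = 1313; nΣb² − (Σb)² = 9276 − 9216 = 60
r = -258 / √(1313 × 60) = -258 / 280.6778 ≈ -0.919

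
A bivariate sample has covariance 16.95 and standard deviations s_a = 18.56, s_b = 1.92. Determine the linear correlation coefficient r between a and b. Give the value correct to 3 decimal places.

r = Cov(a,b) / (s_a · s_b) = 16.95 / (18.56 × 1.92)
  = 16.95 / 35.6352 ≈ 0.476

0.476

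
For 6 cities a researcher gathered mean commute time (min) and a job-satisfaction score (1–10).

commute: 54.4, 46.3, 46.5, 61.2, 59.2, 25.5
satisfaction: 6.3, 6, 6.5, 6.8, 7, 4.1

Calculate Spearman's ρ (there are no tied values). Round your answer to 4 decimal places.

0.8857

Rank commute: 4, 2, 3, 6, 5, 1
Rank satisfaction: 3, 2, 4, 5, 6, 1
d = rank(commute) − rank(satisfaction): 1, 0, -1, 1, -1, 0; Σd² = 4
ρ = 1 − 6Σd² / [n(n²−1)] = 1 − 6×4 / (6×35) = 1 − 24/210 ≈ 0.8857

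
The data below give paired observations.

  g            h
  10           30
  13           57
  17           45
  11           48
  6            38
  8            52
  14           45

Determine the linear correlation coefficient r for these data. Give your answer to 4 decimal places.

n = 7, Σg = 79, Σh = 315, Σg² = 975, Σh² = 14651, Σgh = 3608
nΣgh − ΣgΣh = 25256 − 24885 = 371
nΣg² − (Σg)² = 6825 − 6241 = 584; nΣh² − (Σh)² = 102557 − 99225 = 3332
r = 371 / √(584 × 3332) = 371 / 1394.9509 ≈ 0.2660

0.2660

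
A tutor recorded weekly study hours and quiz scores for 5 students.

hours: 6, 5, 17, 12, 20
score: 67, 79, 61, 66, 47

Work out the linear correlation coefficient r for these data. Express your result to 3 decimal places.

-0.897

n = 5, Σx = 60, Σy = 320, Σx² = 894, Σy² = 21016, Σxy = 3566
nΣxy − ΣxΣy = 17830 − 19200 = -1370
nΣx² − (Σx)² = 4470 − 3600 = 870; nΣy² − (Σy)² = 105080 − 102400 = 2680
r = -1370 / √(870 × 2680) = -1370 / 1526.9578 ≈ -0.897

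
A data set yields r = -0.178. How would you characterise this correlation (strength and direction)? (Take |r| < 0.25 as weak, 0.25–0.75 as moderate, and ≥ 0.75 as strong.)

r = -0.178 < 0 so the relationship is negative.
|r| = 0.178, which falls in the weak range.

weak negative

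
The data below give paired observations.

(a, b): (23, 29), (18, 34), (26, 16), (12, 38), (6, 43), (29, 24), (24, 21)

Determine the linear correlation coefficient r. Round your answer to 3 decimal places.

-0.908

n = 7, Σa = 138, Σb = 205, Σa² = 3126, Σb² = 6563, Σab = 3609
nΣab − ΣaΣb = 25263 − 28290 = -3027
nΣa² − (Σa)² = 21882 − 19044 = 2838; nΣb² − (Σb)² = 45941 − 42025 = 3916
r = -3027 / √(2838 × 3916) = -3027 / 3333.7078 ≈ -0.908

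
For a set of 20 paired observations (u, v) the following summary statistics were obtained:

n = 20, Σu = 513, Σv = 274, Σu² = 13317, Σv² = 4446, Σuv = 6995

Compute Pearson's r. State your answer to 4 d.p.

-0.0999

r = (nΣuv − ΣuΣv) / √[(nΣu² − (Σu)²)(nΣv² − (Σv)²)]
Numerator: 20×6995 − 513×274 = -662
Denominator: √[(266340 − 263169)(88920 − 75076)] = √[3171 × 13844] = 6625.6565
r = -662 / 6625.6565 ≈ -0.0999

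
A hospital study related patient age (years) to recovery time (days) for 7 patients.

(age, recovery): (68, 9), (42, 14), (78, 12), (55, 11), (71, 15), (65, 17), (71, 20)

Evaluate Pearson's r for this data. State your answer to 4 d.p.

n = 7, Σx = 450, Σy = 98, Σx² = 29804, Σy² = 1456, Σxy = 6331
nΣxy − ΣxΣy = 44317 − 44100 = 217
nΣx² − (Σx)² = 208628 − 202500 = 6128; nΣy² − (Σy)² = 10192 − 9604 = 588
r = 217 / √(6128 × 588) = 217 / 1898.2265 ≈ 0.1143

0.1143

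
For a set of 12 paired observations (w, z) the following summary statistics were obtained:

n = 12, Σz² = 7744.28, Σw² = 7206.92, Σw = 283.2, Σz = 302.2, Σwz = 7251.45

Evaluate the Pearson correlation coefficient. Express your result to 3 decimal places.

0.452

r = (nΣwz − ΣwΣz) / √[(nΣw² − (Σw)²)(nΣz² − (Σz)²)]
Numerator: 12×7251.45 − 283.2×302.2 = 1434.36
Denominator: √[(86483.04 − 80202.24)(92931.36 − 91324.84)] = √[6280.8 × 1606.52] = 3176.5124
r = 1434.36 / 3176.5124 ≈ 0.452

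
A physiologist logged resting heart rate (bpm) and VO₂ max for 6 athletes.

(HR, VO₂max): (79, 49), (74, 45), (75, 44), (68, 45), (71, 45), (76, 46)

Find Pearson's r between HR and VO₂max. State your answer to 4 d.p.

n = 6, Σx = 443, Σy = 274, Σx² = 32783, Σy² = 12528, Σxy = 20252
nΣxy − ΣxΣy = 121512 − 121382 = 130
nΣx² − (Σx)² = 196698 − 196249 = 449; nΣy² − (Σy)² = 75168 − 75076 = 92
r = 130 / √(449 × 92) = 130 / 203.2437 ≈ 0.6396

0.6396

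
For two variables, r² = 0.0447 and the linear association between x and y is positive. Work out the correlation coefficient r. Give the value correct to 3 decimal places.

|r| = √0.0447 = 0.211
The association is positive, so r = 0.211.

0.211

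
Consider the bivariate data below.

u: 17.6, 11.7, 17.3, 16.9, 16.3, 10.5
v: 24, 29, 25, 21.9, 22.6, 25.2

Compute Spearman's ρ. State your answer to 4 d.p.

-0.4857

Rank u: 6, 2, 5, 4, 3, 1
Rank v: 3, 6, 4, 1, 2, 5
d = rank(u) − rank(v): 3, -4, 1, 3, 1, -4; Σd² = 52
ρ = 1 − 6Σd² / [n(n²−1)] = 1 − 6×52 / (6×35) = 1 − 312/210 ≈ -0.4857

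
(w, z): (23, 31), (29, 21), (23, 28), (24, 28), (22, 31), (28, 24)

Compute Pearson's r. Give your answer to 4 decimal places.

-0.9608

n = 6, Σw = 149, Σz = 163, Σw² = 3743, Σz² = 4507, Σwz = 3992
nΣwz − ΣwΣz = 23952 − 24287 = -335
nΣw² − (Σw)² = 22458 − 22201 = 257; nΣz² − (Σz)² = 27042 − 26569 = 473
r = -335 / √(257 × 473) = -335 / 348.6560 ≈ -0.9608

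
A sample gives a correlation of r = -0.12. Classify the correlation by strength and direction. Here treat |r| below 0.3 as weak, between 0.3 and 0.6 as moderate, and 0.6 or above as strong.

r = -0.12 < 0 so the relationship is negative.
|r| = 0.12, which falls in the weak range.

weak negative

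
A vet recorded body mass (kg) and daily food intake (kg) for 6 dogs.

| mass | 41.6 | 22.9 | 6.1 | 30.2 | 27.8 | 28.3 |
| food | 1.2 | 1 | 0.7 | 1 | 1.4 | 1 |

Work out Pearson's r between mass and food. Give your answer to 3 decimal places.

n = 6, Σx = 156.9, Σy = 6.3, Σx² = 4777.95, Σy² = 6.89, Σxy = 174.51
nΣxy − ΣxΣy = 1047.06 − 988.47 = 58.59
nΣx² − (Σx)² = 28667.7 − 24617.61 = 4050.09; nΣy² − (Σy)² = 41.34 − 39.69 = 1.65
r = 58.59 / √(4050.09 × 1.65) = 58.59 / 81.7475 ≈ 0.717

0.717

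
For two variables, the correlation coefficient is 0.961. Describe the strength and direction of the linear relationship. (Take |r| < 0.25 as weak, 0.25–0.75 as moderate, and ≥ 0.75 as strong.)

r = 0.961 > 0 so the relationship is positive.
|r| = 0.961, which falls in the strong range.

strong positive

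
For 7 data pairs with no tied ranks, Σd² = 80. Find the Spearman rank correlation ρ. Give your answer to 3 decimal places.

ρ = 1 − 6Σd² / [n(n²−1)] = 1 − 6×80 / (7×48)
  = 1 − 480/336 = 1 − 1.4286 ≈ -0.429

-0.429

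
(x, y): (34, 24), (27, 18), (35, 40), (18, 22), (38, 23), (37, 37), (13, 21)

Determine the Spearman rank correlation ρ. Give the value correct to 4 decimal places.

0.6429

Rank x: 4, 3, 5, 2, 7, 6, 1
Rank y: 5, 1, 7, 3, 4, 6, 2
d = rank(x) − rank(y): -1, 2, -2, -1, 3, 0, -1; Σd² = 20
ρ = 1 − 6Σd² / [n(n²−1)] = 1 − 6×20 / (7×48) = 1 − 120/336 ≈ 0.6429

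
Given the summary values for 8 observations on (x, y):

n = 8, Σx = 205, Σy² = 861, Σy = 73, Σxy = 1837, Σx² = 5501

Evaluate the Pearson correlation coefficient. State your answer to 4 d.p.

r = (nΣxy − ΣxΣy) / √[(nΣx² − (Σx)²)(nΣy² − (Σy)²)]
Numerator: 8×1837 − 205×73 = -269
Denominator: √[(44008 − 42025)(6888 − 5329)] = √[1983 × 1559] = 1758.2653
r = -269 / 1758.2653 ≈ -0.1530

-0.1530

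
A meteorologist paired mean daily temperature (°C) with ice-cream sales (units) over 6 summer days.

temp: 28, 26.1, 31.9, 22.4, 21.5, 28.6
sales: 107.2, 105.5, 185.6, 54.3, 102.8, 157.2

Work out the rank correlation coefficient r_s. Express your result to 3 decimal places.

Rank temp: 4, 3, 6, 2, 1, 5
Rank sales: 4, 3, 6, 1, 2, 5
d = rank(temp) − rank(sales): 0, 0, 0, 1, -1, 0; Σd² = 2
ρ = 1 − 6Σd² / [n(n²−1)] = 1 − 6×2 / (6×35) = 1 − 12/210 ≈ 0.943

0.943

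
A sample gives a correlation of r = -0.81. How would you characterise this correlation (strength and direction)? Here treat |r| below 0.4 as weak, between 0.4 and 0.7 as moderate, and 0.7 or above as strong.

strong negative

r = -0.81 < 0 so the relationship is negative.
|r| = 0.81, which falls in the strong range.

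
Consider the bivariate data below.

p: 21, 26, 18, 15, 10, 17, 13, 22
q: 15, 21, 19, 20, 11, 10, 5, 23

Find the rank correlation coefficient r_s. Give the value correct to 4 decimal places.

0.7143

Rank p: 6, 8, 5, 3, 1, 4, 2, 7
Rank q: 4, 7, 5, 6, 3, 2, 1, 8
d = rank(p) − rank(q): 2, 1, 0, -3, -2, 2, 1, -1; Σd² = 24
ρ = 1 − 6Σd² / [n(n²−1)] = 1 − 6×24 / (8×63) = 1 − 144/504 ≈ 0.7143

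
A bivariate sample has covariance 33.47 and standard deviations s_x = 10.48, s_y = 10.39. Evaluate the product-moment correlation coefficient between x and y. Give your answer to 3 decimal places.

0.307

r = Cov(x,y) / (s_x · s_y) = 33.47 / (10.48 × 10.39)
  = 33.47 / 108.8872 ≈ 0.307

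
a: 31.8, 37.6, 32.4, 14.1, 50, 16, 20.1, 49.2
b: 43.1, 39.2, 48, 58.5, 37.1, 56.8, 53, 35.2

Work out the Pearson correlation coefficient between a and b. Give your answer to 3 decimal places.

n = 8, Σa = 251.2, Σb = 370.9, Σa² = 9254.22, Σb² = 17771.19, Σab = 10785.49
nΣab − ΣaΣb = 86283.92 − 93170.08 = -6886.16
nΣa² − (Σa)² = 74033.76 − 63101.44 = 10932.32; nΣb² − (Σb)² = 142169.52 − 137566.81 = 4602.71
r = -6886.16 / √(10932.32 × 4602.71) = -6886.16 / 7093.5392 ≈ -0.971

-0.971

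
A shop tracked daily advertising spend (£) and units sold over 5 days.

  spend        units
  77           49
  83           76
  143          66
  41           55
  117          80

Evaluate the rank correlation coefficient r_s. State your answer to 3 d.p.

0.600

Rank spend: 2, 3, 5, 1, 4
Rank units: 1, 4, 3, 2, 5
d = rank(spend) − rank(units): 1, -1, 2, -1, -1; Σd² = 8
ρ = 1 − 6Σd² / [n(n²−1)] = 1 − 6×8 / (5×24) = 1 − 48/120 ≈ 0.600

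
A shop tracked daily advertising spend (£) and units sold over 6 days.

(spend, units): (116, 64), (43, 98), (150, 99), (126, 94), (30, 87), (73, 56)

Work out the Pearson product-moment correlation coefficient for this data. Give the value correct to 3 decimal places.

0.084

n = 6, Σx = 538, Σy = 498, Σx² = 59910, Σy² = 43042, Σxy = 45030
nΣxy − ΣxΣy = 270180 − 267924 = 2256
nΣx² − (Σx)² = 359460 − 289444 = 70016; nΣy² − (Σy)² = 258252 − 248004 = 10248
r = 2256 / √(70016 × 10248) = 2256 / 26786.6379 ≈ 0.084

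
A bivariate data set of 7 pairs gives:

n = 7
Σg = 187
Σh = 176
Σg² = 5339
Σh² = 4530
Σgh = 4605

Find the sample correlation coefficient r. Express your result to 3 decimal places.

-0.510

r = (nΣgh − ΣgΣh) / √[(nΣg² − (Σg)²)(nΣh² − (Σh)²)]
Numerator: 7×4605 − 187×176 = -677
Denominator: √[(37373 − 34969)(31710 − 30976)] = √[2404 × 734] = 1328.3584
r = -677 / 1328.3584 ≈ -0.510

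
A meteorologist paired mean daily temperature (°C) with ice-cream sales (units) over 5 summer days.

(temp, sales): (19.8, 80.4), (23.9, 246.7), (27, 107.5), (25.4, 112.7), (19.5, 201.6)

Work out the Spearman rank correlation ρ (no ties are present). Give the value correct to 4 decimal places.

-0.2000

Rank temp: 2, 3, 5, 4, 1
Rank sales: 1, 5, 2, 3, 4
d = rank(temp) − rank(sales): 1, -2, 3, 1, -3; Σd² = 24
ρ = 1 − 6Σd² / [n(n²−1)] = 1 − 6×24 / (5×24) = 1 − 144/120 ≈ -0.2000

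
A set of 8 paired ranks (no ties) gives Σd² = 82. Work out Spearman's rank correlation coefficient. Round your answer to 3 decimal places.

ρ = 1 − 6Σd² / [n(n²−1)] = 1 − 6×82 / (8×63)
  = 1 − 492/504 = 1 − 0.9762 ≈ 0.024

0.024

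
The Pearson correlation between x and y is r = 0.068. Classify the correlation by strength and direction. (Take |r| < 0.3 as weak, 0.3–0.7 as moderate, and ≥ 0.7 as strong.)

r = 0.068 > 0 so the relationship is positive.
|r| = 0.068, which falls in the weak range.

weak positive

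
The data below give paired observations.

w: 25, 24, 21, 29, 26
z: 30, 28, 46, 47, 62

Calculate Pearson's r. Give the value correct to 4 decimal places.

n = 5, Σw = 125, Σz = 213, Σw² = 3159, Σz² = 9853, Σwz = 5363
nΣwz − ΣwΣz = 26815 − 26625 = 190
nΣw² − (Σw)² = 15795 − 15625 = 170; nΣz² − (Σz)² = 49265 − 45369 = 3896
r = 190 / √(170 × 3896) = 190 / 813.8304 ≈ 0.2335

0.2335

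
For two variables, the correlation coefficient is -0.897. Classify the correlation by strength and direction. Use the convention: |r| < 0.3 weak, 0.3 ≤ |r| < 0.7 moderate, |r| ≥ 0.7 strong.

r = -0.897 < 0 so the relationship is negative.
|r| = 0.897, which falls in the strong range.

strong negative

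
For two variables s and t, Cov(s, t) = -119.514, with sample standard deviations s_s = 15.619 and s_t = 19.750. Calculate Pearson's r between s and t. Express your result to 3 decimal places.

r = Cov(s,t) / (s_s · s_t) = -119.514 / (15.619 × 19.750)
  = -119.514 / 308.4753 ≈ -0.387

-0.387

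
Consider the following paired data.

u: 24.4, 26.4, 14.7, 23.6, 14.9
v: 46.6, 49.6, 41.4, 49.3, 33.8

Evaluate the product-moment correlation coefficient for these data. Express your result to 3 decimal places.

n = 5, Σu = 104, Σv = 220.7, Σu² = 2287.38, Σv² = 9918.61, Σuv = 4722.16
nΣuv − ΣuΣv = 23610.8 − 22952.8 = 658
nΣu² − (Σu)² = 11436.9 − 10816 = 620.9; nΣv² − (Σv)² = 49593.05 − 48708.49 = 884.56
r = 658 / √(620.9 × 884.56) = 658 / 741.0960 ≈ 0.888

0.888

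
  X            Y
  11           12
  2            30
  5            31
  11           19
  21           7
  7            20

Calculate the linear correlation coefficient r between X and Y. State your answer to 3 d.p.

-0.910

n = 6, ΣX = 57, ΣY = 119, ΣX² = 761, ΣY² = 2815, ΣXY = 843
nΣXY − ΣXΣY = 5058 − 6783 = -1725
nΣX² − (ΣX)² = 4566 − 3249 = 1317; nΣY² − (ΣY)² = 16890 − 14161 = 2729
r = -1725 / √(1317 × 2729) = -1725 / 1895.8093 ≈ -0.910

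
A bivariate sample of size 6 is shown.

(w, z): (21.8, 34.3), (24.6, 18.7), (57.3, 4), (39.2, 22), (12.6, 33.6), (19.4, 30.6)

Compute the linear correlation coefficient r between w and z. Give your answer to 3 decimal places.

-0.904

n = 6, Σw = 174.9, Σz = 143.2, Σw² = 6435.45, Σz² = 4091.5, Σwz = 3316.36
nΣwz − ΣwΣz = 19898.16 − 25045.68 = -5147.52
nΣw² − (Σw)² = 38612.7 − 30590.01 = 8022.69; nΣz² − (Σz)² = 24549 − 20506.24 = 4042.76
r = -5147.52 / √(8022.69 × 4042.76) = -5147.52 / 5695.0689 ≈ -0.904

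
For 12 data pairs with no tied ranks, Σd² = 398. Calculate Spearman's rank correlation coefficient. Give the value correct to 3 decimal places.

-0.392

ρ = 1 − 6Σd² / [n(n²−1)] = 1 − 6×398 / (12×143)
  = 1 − 2388/1716 = 1 − 1.3916 ≈ -0.392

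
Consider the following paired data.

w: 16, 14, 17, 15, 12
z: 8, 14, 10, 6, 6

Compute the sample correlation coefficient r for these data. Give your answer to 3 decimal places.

0.186

n = 5, Σw = 74, Σz = 44, Σw² = 1110, Σz² = 432, Σwz = 656
nΣwz − ΣwΣz = 3280 − 3256 = 24
nΣw² − (Σw)² = 5550 − 5476 = 74; nΣz² − (Σz)² = 2160 − 1936 = 224
r = 24 / √(74 × 224) = 24 / 128.7478 ≈ 0.186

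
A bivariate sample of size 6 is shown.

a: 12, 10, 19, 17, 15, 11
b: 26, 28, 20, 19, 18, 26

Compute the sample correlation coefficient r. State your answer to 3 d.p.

-0.869

n = 6, Σa = 84, Σb = 137, Σa² = 1240, Σb² = 3221, Σab = 1851
nΣab − ΣaΣb = 11106 − 11508 = -402
nΣa² − (Σa)² = 7440 − 7056 = 384; nΣb² − (Σb)² = 19326 − 18769 = 557
r = -402 / √(384 × 557) = -402 / 462.4803 ≈ -0.869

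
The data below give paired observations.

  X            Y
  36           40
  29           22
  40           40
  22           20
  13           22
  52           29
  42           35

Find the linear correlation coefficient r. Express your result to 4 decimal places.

0.6258

n = 7, ΣX = 234, ΣY = 208, ΣX² = 8858, ΣY² = 6634, ΣXY = 7382
nΣXY − ΣXΣY = 51674 − 48672 = 3002
nΣX² − (ΣX)² = 62006 − 54756 = 7250; nΣY² − (ΣY)² = 46438 − 43264 = 3174
r = 3002 / √(7250 × 3174) = 3002 / 4797.0303 ≈ 0.6258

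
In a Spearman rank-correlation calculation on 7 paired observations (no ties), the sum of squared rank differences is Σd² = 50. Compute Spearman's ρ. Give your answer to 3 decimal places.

ρ = 1 − 6Σd² / [n(n²−1)] = 1 − 6×50 / (7×48)
  = 1 − 300/336 = 1 − 0.8929 ≈ 0.107

0.107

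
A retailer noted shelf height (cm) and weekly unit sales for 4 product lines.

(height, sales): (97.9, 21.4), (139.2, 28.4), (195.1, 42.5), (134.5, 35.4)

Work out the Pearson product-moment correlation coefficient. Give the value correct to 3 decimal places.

0.924

n = 4, Σx = 566.7, Σy = 127.7, Σx² = 85115.31, Σy² = 4323.93, Σxy = 19101.39
nΣxy − ΣxΣy = 76405.56 − 72367.59 = 4037.97
nΣx² − (Σx)² = 340461.24 − 321148.89 = 19312.35; nΣy² − (Σy)² = 17295.72 − 16307.29 = 988.43
r = 4037.97 / √(19312.35 × 988.43) = 4037.97 / 4369.0853 ≈ 0.924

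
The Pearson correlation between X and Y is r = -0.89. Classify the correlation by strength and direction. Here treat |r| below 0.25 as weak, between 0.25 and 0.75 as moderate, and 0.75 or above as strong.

strong negative

r = -0.89 < 0 so the relationship is negative.
|r| = 0.89, which falls in the strong range.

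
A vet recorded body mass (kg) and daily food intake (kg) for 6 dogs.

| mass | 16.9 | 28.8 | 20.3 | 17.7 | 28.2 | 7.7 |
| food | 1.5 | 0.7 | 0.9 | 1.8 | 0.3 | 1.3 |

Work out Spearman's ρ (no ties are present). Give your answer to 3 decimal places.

-0.714

Rank mass: 2, 6, 4, 3, 5, 1
Rank food: 5, 2, 3, 6, 1, 4
d = rank(mass) − rank(food): -3, 4, 1, -3, 4, -3; Σd² = 60
ρ = 1 − 6Σd² / [n(n²−1)] = 1 − 6×60 / (6×35) = 1 − 360/210 ≈ -0.714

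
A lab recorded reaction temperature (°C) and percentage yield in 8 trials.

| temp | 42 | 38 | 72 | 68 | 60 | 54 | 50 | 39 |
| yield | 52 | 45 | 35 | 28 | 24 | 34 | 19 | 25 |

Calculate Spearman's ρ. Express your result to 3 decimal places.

-0.190

Rank temp: 3, 1, 8, 7, 6, 5, 4, 2
Rank yield: 8, 7, 6, 4, 2, 5, 1, 3
d = rank(temp) − rank(yield): -5, -6, 2, 3, 4, 0, 3, -1; Σd² = 100
ρ = 1 − 6Σd² / [n(n²−1)] = 1 − 6×100 / (8×63) = 1 − 600/504 ≈ -0.190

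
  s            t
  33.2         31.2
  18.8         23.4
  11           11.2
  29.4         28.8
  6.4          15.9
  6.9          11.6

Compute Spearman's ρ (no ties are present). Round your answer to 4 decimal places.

0.7714

Rank s: 6, 4, 3, 5, 1, 2
Rank t: 6, 4, 1, 5, 3, 2
d = rank(s) − rank(t): 0, 0, 2, 0, -2, 0; Σd² = 8
ρ = 1 − 6Σd² / [n(n²−1)] = 1 − 6×8 / (6×35) = 1 − 48/210 ≈ 0.7714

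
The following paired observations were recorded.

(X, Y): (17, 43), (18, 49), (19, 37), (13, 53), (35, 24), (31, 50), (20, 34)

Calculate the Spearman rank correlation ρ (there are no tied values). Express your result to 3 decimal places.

-0.607

Rank X: 2, 3, 4, 1, 7, 6, 5
Rank Y: 4, 5, 3, 7, 1, 6, 2
d = rank(X) − rank(Y): -2, -2, 1, -6, 6, 0, 3; Σd² = 90
ρ = 1 − 6Σd² / [n(n²−1)] = 1 − 6×90 / (7×48) = 1 − 540/336 ≈ -0.607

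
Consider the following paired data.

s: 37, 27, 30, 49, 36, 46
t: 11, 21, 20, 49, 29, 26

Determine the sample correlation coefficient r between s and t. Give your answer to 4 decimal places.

n = 6, Σs = 225, Σt = 156, Σs² = 8811, Σt² = 4880, Σst = 6215
nΣst − ΣsΣt = 37290 − 35100 = 2190
nΣs² − (Σs)² = 52866 − 50625 = 2241; nΣt² − (Σt)² = 29280 − 24336 = 4944
r = 2190 / √(2241 × 4944) = 2190 / 3328.5889 ≈ 0.6579

0.6579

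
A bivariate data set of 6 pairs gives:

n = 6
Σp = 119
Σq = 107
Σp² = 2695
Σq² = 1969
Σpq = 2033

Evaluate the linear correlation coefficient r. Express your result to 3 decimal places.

r = (nΣpq − ΣpΣq) / √[(nΣp² − (Σp)²)(nΣq² − (Σq)²)]
Numerator: 6×2033 − 119×107 = -535
Denominator: √[(16170 − 14161)(11814 − 11449)] = √[2009 × 365] = 856.3206
r = -535 / 856.3206 ≈ -0.625

-0.625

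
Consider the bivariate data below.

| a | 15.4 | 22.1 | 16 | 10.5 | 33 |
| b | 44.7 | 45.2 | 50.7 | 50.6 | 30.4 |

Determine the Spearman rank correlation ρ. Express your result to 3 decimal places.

Rank a: 2, 4, 3, 1, 5
Rank b: 2, 3, 5, 4, 1
d = rank(a) − rank(b): 0, 1, -2, -3, 4; Σd² = 30
ρ = 1 − 6Σd² / [n(n²−1)] = 1 − 6×30 / (5×24) = 1 − 180/120 ≈ -0.500

-0.500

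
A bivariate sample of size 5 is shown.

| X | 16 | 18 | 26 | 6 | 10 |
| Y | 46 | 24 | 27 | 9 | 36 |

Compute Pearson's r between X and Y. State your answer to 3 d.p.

n = 5, ΣX = 76, ΣY = 142, ΣX² = 1392, ΣY² = 4798, ΣXY = 2284
nΣXY − ΣXΣY = 11420 − 10792 = 628
nΣX² − (ΣX)² = 6960 − 5776 = 1184; nΣY² − (ΣY)² = 23990 − 20164 = 3826
r = 628 / √(1184 × 3826) = 628 / 2128.3759 ≈ 0.295

0.295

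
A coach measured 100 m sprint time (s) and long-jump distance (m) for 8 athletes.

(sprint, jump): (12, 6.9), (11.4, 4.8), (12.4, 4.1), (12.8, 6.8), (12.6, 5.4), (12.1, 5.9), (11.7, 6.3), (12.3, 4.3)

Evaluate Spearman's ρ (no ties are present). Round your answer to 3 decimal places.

-0.071

Rank sprint: 3, 1, 6, 8, 7, 4, 2, 5
Rank jump: 8, 3, 1, 7, 4, 5, 6, 2
d = rank(sprint) − rank(jump): -5, -2, 5, 1, 3, -1, -4, 3; Σd² = 90
ρ = 1 − 6Σd² / [n(n²−1)] = 1 − 6×90 / (8×63) = 1 − 540/504 ≈ -0.071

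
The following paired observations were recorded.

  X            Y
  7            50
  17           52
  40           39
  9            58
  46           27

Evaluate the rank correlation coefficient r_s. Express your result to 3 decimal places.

Rank X: 1, 3, 4, 2, 5
Rank Y: 3, 4, 2, 5, 1
d = rank(X) − rank(Y): -2, -1, 2, -3, 4; Σd² = 34
ρ = 1 − 6Σd² / [n(n²−1)] = 1 − 6×34 / (5×24) = 1 − 204/120 ≈ -0.700

-0.700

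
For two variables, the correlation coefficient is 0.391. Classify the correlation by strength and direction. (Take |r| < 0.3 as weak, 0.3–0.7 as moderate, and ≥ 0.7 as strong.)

r = 0.391 > 0 so the relationship is positive.
|r| = 0.391, which falls in the moderate range.

moderate positive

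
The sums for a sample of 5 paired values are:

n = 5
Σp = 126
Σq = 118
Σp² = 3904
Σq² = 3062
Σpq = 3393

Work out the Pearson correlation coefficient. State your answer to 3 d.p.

r = (nΣpq − ΣpΣq) / √[(nΣp² − (Σp)²)(nΣq² − (Σq)²)]
Numerator: 5×3393 − 126×118 = 2097
Denominator: √[(19520 − 15876)(15310 − 13924)] = √[3644 × 1386] = 2247.3504
r = 2097 / 2247.3504 ≈ 0.933

0.933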